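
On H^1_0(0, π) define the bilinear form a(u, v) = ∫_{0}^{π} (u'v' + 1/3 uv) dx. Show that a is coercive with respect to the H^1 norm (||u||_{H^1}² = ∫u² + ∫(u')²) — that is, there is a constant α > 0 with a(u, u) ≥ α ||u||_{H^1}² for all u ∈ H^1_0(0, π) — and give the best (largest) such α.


α = 2/3

Coercivity of a(·,·) on H^1_0(0, π) means a(u, u) ≥ α ||u||_{H^1}² for every u ∈ H^1_0.
The interval has length L = π, and Poincaré/coercivity depend only on L. Here a(u, u) = ∫(u')² + (1/3)·∫u².
Here 0 < c = 1/3 < 1. The condition a(u,u) ≥ α||u||_{H^1}² reads (1−α)∫(u')² ≥ (α−c)∫u². Any admissible α is ≤ 1 (rapidly oscillating u have ∫u²/∫(u')² → 0), and α = 1 would force 0 ≥ (1−c)∫u², impossible since c < 1; so 1−α > 0. By the sharp Poincaré inequality on H^1_0 of an interval of length L, ∫(u')² ≥ (π/L)²∫u² with equality for the first sine mode sin(π(x−x₀)/L) (x₀ the left endpoint), so the inequality holds for all u iff (1−α)(π/L)² ≥ α − c, i.e. α ≤ ((π/L)² + c)/((π/L)² + 1) = (1 + c(L/π)²)/(1 + (L/π)²). With (π/L)² = 1 and c = 1/3, the largest admissible constant is α = ((π/L)² + c)/((π/L)² + 1).
Simplifying, α = 2/3.


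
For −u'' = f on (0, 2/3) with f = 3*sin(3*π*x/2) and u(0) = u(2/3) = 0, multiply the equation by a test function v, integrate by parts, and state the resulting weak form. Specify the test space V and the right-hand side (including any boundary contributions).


V = H^1_0(0, 2/3) (so v(0) = v(2/3) = 0); weak form: ∫_0^2/3 u'v' dx = ∫_0^2/3 (3*sin(3*π*x/2)) v dx for all v ∈ V.

Multiply both sides by a test function v and integrate from 0 to 2/3:
  ∫_0^2/3 −u''(x) v(x) dx = ∫_0^2/3 f(x) v(x) dx.
Integrate the LHS by parts once:
  ∫_0^2/3 −u'' v dx = −[u'(x) v(x)]_0^2/3 + ∫_0^2/3 u'(x) v'(x) dx.
Thus ∫_0^2/3 u'(x) v'(x) dx = ∫_0^2/3 f(x) v(x) dx + [u'(x) v(x)]_0^2/3.
Choose V so that boundary terms are either known or forced to vanish.
u is Dirichlet: u(0) = u(2/3) = 0. Let V = H^1_0(0, 2/3); then v(0) = v(2/3) = 0, and [u' v]_0^2/3 = 0.
Weak formulation: find u (satisfying any essential BC) such that ∫_0^2/3 u'(x) v'(x) dx = ∫_0^2/3 f v dx for all v ∈ V.
Substituting f(x) = 3*sin(3*π*x/2), the right-hand side is ∫_0^2/3 (3*sin(3*π*x/2)) v dx.


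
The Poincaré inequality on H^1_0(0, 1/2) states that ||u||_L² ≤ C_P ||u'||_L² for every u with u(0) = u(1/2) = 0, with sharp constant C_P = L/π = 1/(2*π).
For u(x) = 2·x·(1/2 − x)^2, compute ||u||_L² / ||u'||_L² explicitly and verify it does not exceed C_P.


||u||_L² / ||u'||_L² = sqrt(14)/28 < C_P = 1/(2*π).

u(x) = 2·x·(1/2 − x)^2, so u'(x) = (x - 1/2)*(6*x - 1).
u(x) = 2·x·(1/2 − x)^2 vanishes at x = 0 and x = 1/2, so u ∈ H^1_0(0, 1/2). Differentiate via the product rule and integrate the resulting polynomials term by term.
  ∫_0^1/2 u² dx = ∫_0^1/2 (4*x^6 - 8*x^5 + 6*x^4 - 2*x^3 + x^2/4) dx. Term by term:
    ∫_0^1/2 4*x^6 dx = 1/224;  ∫_0^1/2 -8*x^5 dx = -1/48;  ∫_0^1/2 6*x^4 dx = 3/80;
    ∫_0^1/2 -2*x^3 dx = -1/32;  ∫_0^1/2 x^2/4 dx = 1/96.
  Sum: 1/224 − 1/48 + 3/80 − 1/32 + 1/96 = 1/3360.
  ∫_0^1/2 (u')² dx = ∫_0^1/2 (36*x^4 - 48*x^3 + 22*x^2 - 4*x + 1/4) dx. Term by term:
    ∫_0^1/2 36*x^4 dx = 9/40;  ∫_0^1/2 -48*x^3 dx = -3/4;  ∫_0^1/2 22*x^2 dx = 11/12;
    ∫_0^1/2 -4*x dx = -1/2;  ∫_0^1/2 1/4 dx = 1/8.
  Sum: 9/40 − 3/4 + 11/12 − 1/2 + 1/8 = 1/60.
∫_0^1/2 u² dx = 1/3360, so ||u||_L² = sqrt(210)/840.
∫_0^1/2 (u')² dx = 1/60, so ||u'||_L² = sqrt(15)/30.
Ratio ||u||_L² / ||u'||_L² = sqrt(14)/28.
Sharp Poincaré constant on H^1_0(0, 1/2) is C_P = L/π = 1/(2*π), achieved by sin(2*π·x).
A polynomial bump cannot attain the sharp Poincaré constant (only the first sine eigenfunction does), so the ratio is strictly less than C_P, consistent with ||u||_L² ≤ C_P ||u'||_L².


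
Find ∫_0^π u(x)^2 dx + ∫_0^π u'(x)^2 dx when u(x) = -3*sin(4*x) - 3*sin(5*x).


||u||_{H^1(0,π)}^2 = 387*π/2

u'(x) = -12*cos(4*x) - 15*cos(5*x).
Expand u² and (u')² and integrate term by term on (0, π), using: for integers n ≥ 1, ∫_0^π sin²(nx) dx = ∫_0^π cos²(nx) dx = π/2; for n ≠ n', ∫_0^π sin(nx)sin(n'x) dx = ∫_0^π cos(nx)cos(n'x) dx = 0; and by product-to-sum, ∫_0^π sin(nx)cos(n'x) dx = ½∫_0^π [sin((n+n')x) + sin((n−n')x)] dx, which is 0 when n+n' is even and 2n/(n²−n'²) when n+n' is odd (it need not vanish on (0, π)).
  u² squared terms: (-3)²·∫sin(4x)² dx = 9·π/2 = 9*π/2;  (-3)²·∫sin(5x)² dx = 9·π/2 = 9*π/2.
  u² cross terms: 2·(-3)·(-3)·∫sin(4x)·sin(5x) dx = 18·(0) = 0.
  So ∫_0^π u² dx = 9*π/2 + 9*π/2 + 0 = 9*π.
  (u')² squared terms: (-15)²·∫cos(5x)² dx = 225·π/2 = 225*π/2;  (-12)²·∫cos(4x)² dx = 144·π/2 = 72*π.
  (u')² cross terms: 2·(-15)·(-12)·∫cos(5x)·cos(4x) dx = 360·(0) = 0.
  So ∫_0^π (u')² dx = 225*π/2 + 72*π + 0 = 369*π/2.
||u||_{H^1}^2 = (9*π) + (369*π/2) = 387*π/2.


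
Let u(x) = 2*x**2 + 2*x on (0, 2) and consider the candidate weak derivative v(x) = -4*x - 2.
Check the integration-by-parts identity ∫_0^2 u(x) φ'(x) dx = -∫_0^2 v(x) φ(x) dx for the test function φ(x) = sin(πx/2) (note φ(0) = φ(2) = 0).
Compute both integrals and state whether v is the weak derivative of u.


LHS = -24/π, RHS = 24/π. No, v is not the weak derivative of u.

u(x) = 2*x**2 + 2*x, classical derivative u'(x) = 4*x + 2.
φ(x) = sin(πx/2), so φ'(x) = π*cos(π*x/2)/2.
Note φ(0) = φ(2) = 0, so the boundary term u·φ vanishes.
LHS = ∫_0^2 u(x) φ'(x) dx = ∫_0^2 (π*x^2*cos(π*x/2) + π*x*cos(π*x/2)) dx. Term by term:
  ∫_0^2 π*x*cos(π*x/2) dx = -8/π;  ∫_0^2 π*x^2*cos(π*x/2) dx = -16/π.
Sum: -8/π − 16/π = -24/π.
So LHS = -24/π.
∫_0^2 v(x) φ(x) dx = ∫_0^2 (-4*x*sin(π*x/2) - 2*sin(π*x/2)) dx. Term by term:
  ∫_0^2 -2*sin(π*x/2) dx = -8/π;  ∫_0^2 -4*x*sin(π*x/2) dx = -16/π.
Sum: -8/π − 16/π = -24/π.
So RHS = -∫_0^2 v(x) φ(x) dx = 24/π.
LHS − RHS = -48/π ≠ 0, so the identity fails.
(For a valid weak derivative the identity must hold for EVERY test function, in particular this one. The failure shows v is NOT the weak derivative of u.)
Correct weak derivative would be u'(x) = 4*x + 2.


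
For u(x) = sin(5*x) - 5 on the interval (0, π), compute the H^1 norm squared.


||u||_{H^1(0,π)}^2 = -4 + 38*π

u'(x) = 5*cos(5*x).
Expand u² and (u')² and integrate term by term on (0, π), using: for integers n ≥ 1, ∫_0^π sin²(nx) dx = ∫_0^π cos²(nx) dx = π/2; for n ≠ n', ∫_0^π sin(nx)sin(n'x) dx = ∫_0^π cos(nx)cos(n'x) dx = 0; and by product-to-sum, ∫_0^π sin(nx)cos(n'x) dx = ½∫_0^π [sin((n+n')x) + sin((n−n')x)] dx, which is 0 when n+n' is even and 2n/(n²−n'²) when n+n' is odd (it need not vanish on (0, π)). For the constant mode: ∫_0^π 1 dx = π, ∫_0^π cos(nx) dx = 0, ∫_0^π sin(nx) dx = (1−(−1)^n)/n.
  u² squared terms: (-5)²·∫1 dx = 25·π = 25*π;  (1)²·∫sin(5x)² dx = 1·π/2 = π/2.
  u² cross terms: 2·(-5)·(1)·∫1·sin(5x) dx = -10·(2/5) = -4.
  So ∫_0^π u² dx = 25*π + π/2 − 4 = -4 + 51*π/2.
  (u')² squared terms: (5)²·∫cos(5x)² dx = 25·π/2 = 25*π/2.
  So ∫_0^π (u')² dx = 25*π/2.
||u||_{H^1}^2 = (-4 + 51*π/2) + (25*π/2) = -4 + 38*π.


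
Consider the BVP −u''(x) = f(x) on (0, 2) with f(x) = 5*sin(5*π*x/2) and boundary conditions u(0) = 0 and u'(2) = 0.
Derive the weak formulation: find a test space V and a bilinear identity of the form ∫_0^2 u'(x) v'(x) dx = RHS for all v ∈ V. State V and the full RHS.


V = {v ∈ H^1(0, 2) : v(0) = 0} (test functions vanish at x = 0 where u is specified); weak form: ∫_0^2 u'v' dx = ∫_0^2 (5*sin(5*π*x/2)) v dx for all v ∈ V.

Multiply both sides by a test function v and integrate from 0 to 2:
  ∫_0^2 −u''(x) v(x) dx = ∫_0^2 f(x) v(x) dx.
Integrate the LHS by parts once:
  ∫_0^2 −u'' v dx = −[u'(x) v(x)]_0^2 + ∫_0^2 u'(x) v'(x) dx.
Thus ∫_0^2 u'(x) v'(x) dx = ∫_0^2 f(x) v(x) dx + [u'(x) v(x)]_0^2.
Choose V so that boundary terms are either known or forced to vanish.
Mixed BC: u(0) = 0 (Dirichlet) and u'(2) = 0 (Neumann). Define V = {v ∈ H^1(0, 2) : v(0) = 0}. Then [u' v]_0^2 = u'(2)·v(2) − u'(0)·0 = 0.
Weak formulation: find u (satisfying any essential BC) such that ∫_0^2 u'(x) v'(x) dx = ∫_0^2 f v dx for all v ∈ V (Dirichlet at 0 absorbed into V; the Neumann datum at x = 2 is zero, so no boundary term remains).
Substituting f(x) = 5*sin(5*π*x/2), the right-hand side is ∫_0^2 (5*sin(5*π*x/2)) v dx.


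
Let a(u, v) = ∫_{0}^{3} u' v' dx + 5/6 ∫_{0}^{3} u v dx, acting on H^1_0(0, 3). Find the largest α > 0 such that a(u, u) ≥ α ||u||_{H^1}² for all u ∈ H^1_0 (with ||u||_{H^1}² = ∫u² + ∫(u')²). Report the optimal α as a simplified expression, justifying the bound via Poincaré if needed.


α = (15/2 + π^2)/(9 + π^2)

Coercivity of a(·,·) on H^1_0(0, 3) means a(u, u) ≥ α ||u||_{H^1}² for every u ∈ H^1_0.
The interval has length L = 3, and Poincaré/coercivity depend only on L. Here a(u, u) = ∫(u')² + (5/6)·∫u².
Here 0 < c = 5/6 < 1. The condition a(u,u) ≥ α||u||_{H^1}² reads (1−α)∫(u')² ≥ (α−c)∫u². Any admissible α is ≤ 1 (rapidly oscillating u have ∫u²/∫(u')² → 0), and α = 1 would force 0 ≥ (1−c)∫u², impossible since c < 1; so 1−α > 0. By the sharp Poincaré inequality on H^1_0 of an interval of length L, ∫(u')² ≥ (π/L)²∫u² with equality for the first sine mode sin(π(x−x₀)/L) (x₀ the left endpoint), so the inequality holds for all u iff (1−α)(π/L)² ≥ α − c, i.e. α ≤ ((π/L)² + c)/((π/L)² + 1) = (1 + c(L/π)²)/(1 + (L/π)²). With (π/L)² = π^2/9 and c = 5/6, the largest admissible constant is α = ((π/L)² + c)/((π/L)² + 1).
Simplifying, α = (15/2 + π^2)/(9 + π^2).


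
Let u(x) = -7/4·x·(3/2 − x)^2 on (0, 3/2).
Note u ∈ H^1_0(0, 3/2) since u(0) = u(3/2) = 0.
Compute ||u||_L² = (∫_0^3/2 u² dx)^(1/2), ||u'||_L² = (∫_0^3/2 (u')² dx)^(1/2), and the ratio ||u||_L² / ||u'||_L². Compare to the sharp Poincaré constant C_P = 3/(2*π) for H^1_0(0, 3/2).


||u||_L² / ||u'||_L² = 3*sqrt(14)/28 < C_P = 3/(2*π).

u(x) = -7/4·x·(3/2 − x)^2, so u'(x) = -21*x^2/4 + 21*x/2 - 63/16.
u(x) = -7/4·x·(3/2 − x)^2 vanishes at x = 0 and x = 3/2, so u ∈ H^1_0(0, 3/2). Differentiate via the product rule and integrate the resulting polynomials term by term.
  ∫_0^3/2 u² dx = ∫_0^3/2 (49*x^6/16 - 147*x^5/8 + 1323*x^4/32 - 1323*x^3/32 + 3969*x^2/256) dx. Term by term:
    ∫_0^3/2 49*x^6/16 dx = 15309/2048;  ∫_0^3/2 -147*x^5/8 dx = -35721/1024;  ∫_0^3/2 1323*x^4/32 dx = 321489/5120;
    ∫_0^3/2 -1323*x^3/32 dx = -107163/2048;  ∫_0^3/2 3969*x^2/256 dx = 35721/2048.
  Sum: 15309/2048 − 35721/1024 + 321489/5120 − 107163/2048 + 35721/2048 = 5103/10240.
  ∫_0^3/2 (u')² dx = ∫_0^3/2 (441*x^4/16 - 441*x^3/4 + 4851*x^2/32 - 1323*x/16 + 3969/256) dx. Term by term:
    ∫_0^3/2 441*x^4/16 dx = 107163/2560;  ∫_0^3/2 -441*x^3/4 dx = -35721/256;  ∫_0^3/2 4851*x^2/32 dx = 43659/256;
    ∫_0^3/2 -1323*x/16 dx = -11907/128;  ∫_0^3/2 3969/256 dx = 11907/512.
  Sum: 107163/2560 − 35721/256 + 43659/256 − 11907/128 + 11907/512 = 3969/1280.
∫_0^3/2 u² dx = 5103/10240, so ||u||_L² = 27*sqrt(70)/320.
∫_0^3/2 (u')² dx = 3969/1280, so ||u'||_L² = 63*sqrt(5)/80.
Ratio ||u||_L² / ||u'||_L² = 3*sqrt(14)/28.
Sharp Poincaré constant on H^1_0(0, 3/2) is C_P = L/π = 3/(2*π), achieved by sin(2*π/3·x).
A polynomial bump cannot attain the sharp Poincaré constant (only the first sine eigenfunction does), so the ratio is strictly less than C_P, consistent with ||u||_L² ≤ C_P ||u'||_L².


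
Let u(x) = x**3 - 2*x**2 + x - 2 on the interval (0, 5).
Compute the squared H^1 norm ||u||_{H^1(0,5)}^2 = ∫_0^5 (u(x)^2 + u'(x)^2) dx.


||u||_{H^1}^2 = 44000/7

The H^1 norm (squared) on an interval (0, L) is
  ||u||_{H^1}^2 = ∫_0^L u(x)^2 dx + ∫_0^L u'(x)^2 dx.
Compute u'(x) = 3*x**2 - 4*x + 1.
Then u(x)^2 = x**6 - 4*x**5 + 6*x**4 - 8*x**3 + 9*x**2 - 4*x + 4 and u'(x)^2 = 9*x**4 - 24*x**3 + 22*x**2 - 8*x + 1.
Integrate each monomial from 0 to 5 using ∫_0^5 c·x^n dx = c·5^(n+1)/(n+1):
  ∫_0^5 u(x)^2 dx = ∫_0^5 (x^6 - 4*x^5 + 6*x^4 - 8*x^3 + 9*x^2 - 4*x + 4) dx. Term by term:
    ∫_0^5 x^6 dx = 78125/7;  ∫_0^5 -4*x^5 dx = -31250/3;  ∫_0^5 6*x^4 dx = 3750;
    ∫_0^5 -8*x^3 dx = -1250;  ∫_0^5 9*x^2 dx = 375;  ∫_0^5 -4*x dx = -50;
    ∫_0^5 4 dx = 20.
  Sum: 78125/7 − 31250/3 + 3750 − 1250 + 375 − 50 + 20 = 75370/21.
  ∫_0^5 u'(x)^2 dx = ∫_0^5 (9*x^4 - 24*x^3 + 22*x^2 - 8*x + 1) dx. Term by term:
    ∫_0^5 9*x^4 dx = 5625;  ∫_0^5 -24*x^3 dx = -3750;  ∫_0^5 22*x^2 dx = 2750/3;
    ∫_0^5 -8*x dx = -100;  ∫_0^5 1 dx = 5.
  Sum: 5625 − 3750 + 2750/3 − 100 + 5 = 8090/3.
Adding: ||u||_{H^1}^2 = 75370/21 + 8090/3 = 44000/7.


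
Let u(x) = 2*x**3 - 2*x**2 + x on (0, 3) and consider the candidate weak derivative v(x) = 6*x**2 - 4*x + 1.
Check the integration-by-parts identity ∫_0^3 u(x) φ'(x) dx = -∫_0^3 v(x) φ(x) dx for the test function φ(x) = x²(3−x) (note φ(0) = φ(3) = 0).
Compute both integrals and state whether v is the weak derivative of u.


LHS = -2079/20, RHS = -2079/20. Yes, v = u' weakly.

u(x) = 2*x**3 - 2*x**2 + x, classical derivative u'(x) = 6*x**2 - 4*x + 1.
φ(x) = x²(3−x), so φ'(x) = 3*x*(2 - x).
Note φ(0) = φ(3) = 0, so the boundary term u·φ vanishes.
LHS = ∫_0^3 u(x) φ'(x) dx = ∫_0^3 (-6*x^5 + 18*x^4 - 15*x^3 + 6*x^2) dx. Term by term:
  ∫_0^3 -6*x^5 dx = -729;  ∫_0^3 18*x^4 dx = 4374/5;  ∫_0^3 -15*x^3 dx = -1215/4;
  ∫_0^3 6*x^2 dx = 54.
Sum: -729 + 4374/5 − 1215/4 + 54 = -2079/20.
So LHS = -2079/20.
∫_0^3 v(x) φ(x) dx = ∫_0^3 (-6*x^5 + 22*x^4 - 13*x^3 + 3*x^2) dx. Term by term:
  ∫_0^3 -6*x^5 dx = -729;  ∫_0^3 22*x^4 dx = 5346/5;  ∫_0^3 -13*x^3 dx = -1053/4;
  ∫_0^3 3*x^2 dx = 27.
Sum: -729 + 5346/5 − 1053/4 + 27 = 2079/20.
So RHS = -∫_0^3 v(x) φ(x) dx = -2079/20.
LHS = RHS, so the identity holds for this test φ.
Moreover u is smooth here and v(x) = u'(x) = 6*x**2 - 4*x + 1 pointwise, so the identity holds for every test function. Hence v is the weak derivative of u.


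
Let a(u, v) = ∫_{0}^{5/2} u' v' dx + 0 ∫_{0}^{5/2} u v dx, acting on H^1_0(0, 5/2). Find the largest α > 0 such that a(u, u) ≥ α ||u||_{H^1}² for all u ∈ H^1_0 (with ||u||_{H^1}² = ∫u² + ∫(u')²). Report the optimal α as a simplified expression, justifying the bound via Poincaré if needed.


α = 4*π^2/(25 + 4*π^2)

Coercivity of a(·,·) on H^1_0(0, 5/2) means a(u, u) ≥ α ||u||_{H^1}² for every u ∈ H^1_0.
The interval has length L = 5/2, and Poincaré/coercivity depend only on L. Here a(u, u) = ∫(u')² + (0)·∫u².
Here c = 0, so a(u,u) = ∫(u')² alone. The condition a(u,u) ≥ α||u||_{H^1}² reads (1−α)∫(u')² ≥ (α−c)∫u². Any admissible α is ≤ 1 (rapidly oscillating u have ∫u²/∫(u')² → 0), and α = 1 would force 0 ≥ (1−c)∫u², impossible since c < 1; so 1−α > 0. By the sharp Poincaré inequality on H^1_0 of an interval of length L, ∫(u')² ≥ (π/L)²∫u² with equality for the first sine mode sin(π(x−x₀)/L) (x₀ the left endpoint), so the inequality holds for all u iff (1−α)(π/L)² ≥ α − c, i.e. α ≤ ((π/L)² + c)/((π/L)² + 1) = (1 + c(L/π)²)/(1 + (L/π)²). (Direct route, valid since c ≤ 0: Poincaré gives c∫u² ≥ c(L/π)²∫(u')², so a(u,u) ≥ (1 + c(L/π)²)∫(u')², while ||u||_{H^1}² ≤ (1 + (L/π)²)∫(u')²; dividing yields the same α.) With (π/L)² = 4*π^2/25 and c = 0, the largest admissible constant is α = ((π/L)² + c)/((π/L)² + 1).
Simplifying, α = 4*π^2/(25 + 4*π^2).


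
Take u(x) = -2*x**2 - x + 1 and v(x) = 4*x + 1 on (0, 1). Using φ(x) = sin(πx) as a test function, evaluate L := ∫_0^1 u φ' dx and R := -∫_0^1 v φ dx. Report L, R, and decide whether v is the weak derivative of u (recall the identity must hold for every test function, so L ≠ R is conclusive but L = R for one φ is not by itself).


LHS = 6/π, RHS = -6/π. No, v is not the weak derivative of u.

u(x) = -2*x**2 - x + 1, classical derivative u'(x) = -4*x - 1.
φ(x) = sin(πx), so φ'(x) = π*cos(π*x).
Note φ(0) = φ(1) = 0, so the boundary term u·φ vanishes.
LHS = ∫_0^1 u(x) φ'(x) dx = ∫_0^1 (-2*π*x^2*cos(π*x) - π*x*cos(π*x) + π*cos(π*x)) dx. Term by term:
  ∫_0^1 π*cos(π*x) dx = 0;  ∫_0^1 -π*x*cos(π*x) dx = 2/π;  ∫_0^1 -2*π*x^2*cos(π*x) dx = 4/π.
Sum: 0 + 2/π + 4/π = 6/π.
So LHS = 6/π.
∫_0^1 v(x) φ(x) dx = ∫_0^1 (4*x*sin(π*x) + sin(π*x)) dx. Term by term:
  ∫_0^1 4*x*sin(π*x) dx = 4/π;  ∫_0^1 sin(π*x) dx = 2/π.
Sum: 4/π + 2/π = 6/π.
So RHS = -∫_0^1 v(x) φ(x) dx = -6/π.
LHS − RHS = 12/π ≠ 0, so the identity fails.
(For a valid weak derivative the identity must hold for EVERY test function, in particular this one. The failure shows v is NOT the weak derivative of u.)
Correct weak derivative would be u'(x) = -4*x - 1.


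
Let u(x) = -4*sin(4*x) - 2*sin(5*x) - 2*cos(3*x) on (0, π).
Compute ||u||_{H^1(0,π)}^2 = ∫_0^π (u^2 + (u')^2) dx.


||u||_{H^1(0,π)}^2 = 1280/7 + 208*π

u'(x) = 6*sin(3*x) - 16*cos(4*x) - 10*cos(5*x).
Expand u² and (u')² and integrate term by term on (0, π), using: for integers n ≥ 1, ∫_0^π sin²(nx) dx = ∫_0^π cos²(nx) dx = π/2; for n ≠ n', ∫_0^π sin(nx)sin(n'x) dx = ∫_0^π cos(nx)cos(n'x) dx = 0; and by product-to-sum, ∫_0^π sin(nx)cos(n'x) dx = ½∫_0^π [sin((n+n')x) + sin((n−n')x)] dx, which is 0 when n+n' is even and 2n/(n²−n'²) when n+n' is odd (it need not vanish on (0, π)).
  u² squared terms: (-4)²·∫sin(4x)² dx = 16·π/2 = 8*π;  (-2)²·∫cos(3x)² dx = 4·π/2 = 2*π;  (-2)²·∫sin(5x)² dx = 4·π/2 = 2*π.
  u² cross terms: 2·(-4)·(-2)·∫sin(4x)·cos(3x) dx = 16·(8/7) = 128/7;  2·(-4)·(-2)·∫sin(4x)·sin(5x) dx = 16·(0) = 0;  2·(-2)·(-2)·∫cos(3x)·sin(5x) dx = 8·(0) = 0.
  So ∫_0^π u² dx = 8*π + 2*π + 2*π + 128/7 + 0 + 0 = 128/7 + 12*π.
  (u')² squared terms: (-16)²·∫cos(4x)² dx = 256·π/2 = 128*π;  (-10)²·∫cos(5x)² dx = 100·π/2 = 50*π;  (6)²·∫sin(3x)² dx = 36·π/2 = 18*π.
  (u')² cross terms: 2·(-16)·(-10)·∫cos(4x)·cos(5x) dx = 320·(0) = 0;  2·(-16)·(6)·∫cos(4x)·sin(3x) dx = -192·(-6/7) = 1152/7;  2·(-10)·(6)·∫cos(5x)·sin(3x) dx = -120·(0) = 0.
  So ∫_0^π (u')² dx = 128*π + 50*π + 18*π + 0 + 1152/7 + 0 = 1152/7 + 196*π.
||u||_{H^1}^2 = (128/7 + 12*π) + (1152/7 + 196*π) = 1280/7 + 208*π.


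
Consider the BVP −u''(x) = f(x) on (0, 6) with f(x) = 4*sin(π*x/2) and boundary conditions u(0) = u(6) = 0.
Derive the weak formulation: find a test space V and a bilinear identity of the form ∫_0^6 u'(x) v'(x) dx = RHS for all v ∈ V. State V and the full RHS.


V = H^1_0(0, 6) (so v(0) = v(6) = 0); weak form: ∫_0^6 u'v' dx = ∫_0^6 (4*sin(π*x/2)) v dx for all v ∈ V.

Multiply both sides by a test function v and integrate from 0 to 6:
  ∫_0^6 −u''(x) v(x) dx = ∫_0^6 f(x) v(x) dx.
Integrate the LHS by parts once:
  ∫_0^6 −u'' v dx = −[u'(x) v(x)]_0^6 + ∫_0^6 u'(x) v'(x) dx.
Thus ∫_0^6 u'(x) v'(x) dx = ∫_0^6 f(x) v(x) dx + [u'(x) v(x)]_0^6.
Choose V so that boundary terms are either known or forced to vanish.
u is Dirichlet: u(0) = u(6) = 0. Let V = H^1_0(0, 6); then v(0) = v(6) = 0, and [u' v]_0^6 = 0.
Weak formulation: find u (satisfying any essential BC) such that ∫_0^6 u'(x) v'(x) dx = ∫_0^6 f v dx for all v ∈ V.
Substituting f(x) = 4*sin(π*x/2), the right-hand side is ∫_0^6 (4*sin(π*x/2)) v dx.


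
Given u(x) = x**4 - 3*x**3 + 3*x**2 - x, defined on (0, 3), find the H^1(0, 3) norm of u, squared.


||u||_{H^1}^2 = 104361/140

The H^1 norm (squared) on an interval (0, L) is
  ||u||_{H^1}^2 = ∫_0^L u(x)^2 dx + ∫_0^L u'(x)^2 dx.
Compute u'(x) = 4*x**3 - 9*x**2 + 6*x - 1.
Then u(x)^2 = x**8 - 6*x**7 + 15*x**6 - 20*x**5 + 15*x**4 - 6*x**3 + x**2 and u'(x)^2 = 16*x**6 - 72*x**5 + 129*x**4 - 116*x**3 + 54*x**2 - 12*x + 1.
Integrate each monomial from 0 to 3 using ∫_0^3 c·x^n dx = c·3^(n+1)/(n+1):
  ∫_0^3 u(x)^2 dx = ∫_0^3 (x^8 - 6*x^7 + 15*x^6 - 20*x^5 + 15*x^4 - 6*x^3 + x^2) dx. Term by term:
    ∫_0^3 x^8 dx = 2187;  ∫_0^3 -6*x^7 dx = -19683/4;  ∫_0^3 15*x^6 dx = 32805/7;
    ∫_0^3 -20*x^5 dx = -2430;  ∫_0^3 15*x^4 dx = 729;  ∫_0^3 -6*x^3 dx = -243/2;
    ∫_0^3 x^2 dx = 9.
  Sum: 2187 − 19683/4 + 32805/7 − 2430 + 729 − 243/2 + 9 = 3897/28.
  ∫_0^3 u'(x)^2 dx = ∫_0^3 (16*x^6 - 72*x^5 + 129*x^4 - 116*x^3 + 54*x^2 - 12*x + 1) dx. Term by term:
    ∫_0^3 16*x^6 dx = 34992/7;  ∫_0^3 -72*x^5 dx = -8748;  ∫_0^3 129*x^4 dx = 31347/5;
    ∫_0^3 -116*x^3 dx = -2349;  ∫_0^3 54*x^2 dx = 486;  ∫_0^3 -12*x dx = -54;
    ∫_0^3 1 dx = 3.
  Sum: 34992/7 − 8748 + 31347/5 − 2349 + 486 − 54 + 3 = 21219/35.
Adding: ||u||_{H^1}^2 = 3897/28 + 21219/35 = 104361/140.


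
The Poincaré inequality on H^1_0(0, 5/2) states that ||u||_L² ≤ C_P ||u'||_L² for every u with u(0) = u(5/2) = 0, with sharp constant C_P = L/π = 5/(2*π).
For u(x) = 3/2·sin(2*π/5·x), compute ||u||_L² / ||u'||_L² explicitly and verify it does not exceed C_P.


||u||_L² / ||u'||_L² = 5/(2*π) = C_P.

u(x) = 3/2·sin(2*π/5·x), so u'(x) = 3*π*cos(2*π*x/5)/5.
Writing u(x) = A·sin(kπx/L) with A = 3/2 and k = 1, use ∫_0^L sin²(kπx/L) dx = L/2 and ∫_0^L cos²(kπx/L) dx = L/2.
u² = 9/4·sin²(2*π/5·x) and (u')² = 9*π^2/25·cos²(2*π/5·x), and each of sin², cos² integrates to L/2 = 5/4 over (0, 5/2).
∫_0^5/2 u² dx = 45/16, so ||u||_L² = 3*sqrt(5)/4.
∫_0^5/2 (u')² dx = 9*π^2/20, so ||u'||_L² = 3*sqrt(5)*π/10.
Ratio ||u||_L² / ||u'||_L² = 5/(2*π).
Sharp Poincaré constant on H^1_0(0, 5/2) is C_P = L/π = 5/(2*π), achieved by sin(2*π/5·x).
This is the k = 1 eigenfunction (up to amplitude), so the ratio equals the sharp Poincaré constant exactly.


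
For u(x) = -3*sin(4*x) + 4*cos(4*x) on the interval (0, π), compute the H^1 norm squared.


||u||_{H^1(0,π)}^2 = 425*π/2

u'(x) = -16*sin(4*x) - 12*cos(4*x).
Expand u² and (u')² and integrate term by term on (0, π), using: for integers n ≥ 1, ∫_0^π sin²(nx) dx = ∫_0^π cos²(nx) dx = π/2; for n ≠ n', ∫_0^π sin(nx)sin(n'x) dx = ∫_0^π cos(nx)cos(n'x) dx = 0; and by product-to-sum, ∫_0^π sin(nx)cos(n'x) dx = ½∫_0^π [sin((n+n')x) + sin((n−n')x)] dx, which is 0 when n+n' is even and 2n/(n²−n'²) when n+n' is odd (it need not vanish on (0, π)).
  u² squared terms: (-3)²·∫sin(4x)² dx = 9·π/2 = 9*π/2;  (4)²·∫cos(4x)² dx = 16·π/2 = 8*π.
  u² cross terms: 2·(-3)·(4)·∫sin(4x)·cos(4x) dx = -24·(0) = 0.
  So ∫_0^π u² dx = 9*π/2 + 8*π + 0 = 25*π/2.
  (u')² squared terms: (-16)²·∫sin(4x)² dx = 256·π/2 = 128*π;  (-12)²·∫cos(4x)² dx = 144·π/2 = 72*π.
  (u')² cross terms: 2·(-16)·(-12)·∫sin(4x)·cos(4x) dx = 384·(0) = 0.
  So ∫_0^π (u')² dx = 128*π + 72*π + 0 = 200*π.
||u||_{H^1}^2 = (25*π/2) + (200*π) = 425*π/2.


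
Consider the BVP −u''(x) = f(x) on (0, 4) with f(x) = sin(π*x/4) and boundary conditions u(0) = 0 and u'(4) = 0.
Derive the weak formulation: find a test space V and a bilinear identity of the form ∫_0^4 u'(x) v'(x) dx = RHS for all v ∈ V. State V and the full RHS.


V = {v ∈ H^1(0, 4) : v(0) = 0} (test functions vanish at x = 0 where u is specified); weak form: ∫_0^4 u'v' dx = ∫_0^4 (sin(π*x/4)) v dx for all v ∈ V.

Multiply both sides by a test function v and integrate from 0 to 4:
  ∫_0^4 −u''(x) v(x) dx = ∫_0^4 f(x) v(x) dx.
Integrate the LHS by parts once:
  ∫_0^4 −u'' v dx = −[u'(x) v(x)]_0^4 + ∫_0^4 u'(x) v'(x) dx.
Thus ∫_0^4 u'(x) v'(x) dx = ∫_0^4 f(x) v(x) dx + [u'(x) v(x)]_0^4.
Choose V so that boundary terms are either known or forced to vanish.
Mixed BC: u(0) = 0 (Dirichlet) and u'(4) = 0 (Neumann). Define V = {v ∈ H^1(0, 4) : v(0) = 0}. Then [u' v]_0^4 = u'(4)·v(4) − u'(0)·0 = 0.
Weak formulation: find u (satisfying any essential BC) such that ∫_0^4 u'(x) v'(x) dx = ∫_0^4 f v dx for all v ∈ V (Dirichlet at 0 absorbed into V; the Neumann datum at x = 4 is zero, so no boundary term remains).
Substituting f(x) = sin(π*x/4), the right-hand side is ∫_0^4 (sin(π*x/4)) v dx.


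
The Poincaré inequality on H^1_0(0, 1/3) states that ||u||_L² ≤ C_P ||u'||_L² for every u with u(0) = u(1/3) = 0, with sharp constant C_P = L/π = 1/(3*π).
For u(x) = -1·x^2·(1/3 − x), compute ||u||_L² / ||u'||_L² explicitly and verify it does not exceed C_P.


||u||_L² / ||u'||_L² = sqrt(14)/42 < C_P = 1/(3*π).

u(x) = -1·x^2·(1/3 − x), so u'(x) = x*(9*x - 2)/3.
u(x) = -1·x^2·(1/3 − x) vanishes at x = 0 and x = 1/3, so u ∈ H^1_0(0, 1/3). Differentiate via the product rule and integrate the resulting polynomials term by term.
  ∫_0^1/3 u² dx = ∫_0^1/3 (x^6 - 2*x^5/3 + x^4/9) dx. Term by term:
    ∫_0^1/3 x^6 dx = 1/15309;  ∫_0^1/3 -2*x^5/3 dx = -1/6561;  ∫_0^1/3 x^4/9 dx = 1/10935.
  Sum: 1/15309 − 1/6561 + 1/10935 = 1/229635.
  ∫_0^1/3 (u')² dx = ∫_0^1/3 (9*x^4 - 4*x^3 + 4*x^2/9) dx. Term by term:
    ∫_0^1/3 9*x^4 dx = 1/135;  ∫_0^1/3 -4*x^3 dx = -1/81;  ∫_0^1/3 4*x^2/9 dx = 4/729.
  Sum: 1/135 − 1/81 + 4/729 = 2/3645.
∫_0^1/3 u² dx = 1/229635, so ||u||_L² = sqrt(35)/2835.
∫_0^1/3 (u')² dx = 2/3645, so ||u'||_L² = sqrt(10)/135.
Ratio ||u||_L² / ||u'||_L² = sqrt(14)/42.
Sharp Poincaré constant on H^1_0(0, 1/3) is C_P = L/π = 1/(3*π), achieved by sin(3*π·x).
A polynomial bump cannot attain the sharp Poincaré constant (only the first sine eigenfunction does), so the ratio is strictly less than C_P, consistent with ||u||_L² ≤ C_P ||u'||_L².


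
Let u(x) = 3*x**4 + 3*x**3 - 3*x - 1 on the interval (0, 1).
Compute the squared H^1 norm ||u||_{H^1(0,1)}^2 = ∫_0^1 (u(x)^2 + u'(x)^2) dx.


||u||_{H^1}^2 = 6721/140

The H^1 norm (squared) on an interval (0, L) is
  ||u||_{H^1}^2 = ∫_0^L u(x)^2 dx + ∫_0^L u'(x)^2 dx.
Compute u'(x) = 12*x**3 + 9*x**2 - 3.
Then u(x)^2 = 9*x**8 + 18*x**7 + 9*x**6 - 18*x**5 - 24*x**4 - 6*x**3 + 9*x**2 + 6*x + 1 and u'(x)^2 = 144*x**6 + 216*x**5 + 81*x**4 - 72*x**3 - 54*x**2 + 9.
Integrate each monomial from 0 to 1 using ∫_0^1 c·x^n dx = c·1^(n+1)/(n+1):
  ∫_0^1 u(x)^2 dx = ∫_0^1 (9*x^8 + 18*x^7 + 9*x^6 - 18*x^5 - 24*x^4 - 6*x^3 + 9*x^2 + 6*x + 1) dx. Term by term:
    ∫_0^1 9*x^8 dx = 1;  ∫_0^1 18*x^7 dx = 9/4;  ∫_0^1 9*x^6 dx = 9/7;
    ∫_0^1 -18*x^5 dx = -3;  ∫_0^1 -24*x^4 dx = -24/5;  ∫_0^1 -6*x^3 dx = -3/2;
    ∫_0^1 9*x^2 dx = 3;  ∫_0^1 6*x dx = 3;  ∫_0^1 1 dx = 1.
  Sum: 1 + 9/4 + 9/7 − 3 − 24/5 − 3/2 + 3 + 3 + 1 = 313/140.
  ∫_0^1 u'(x)^2 dx = ∫_0^1 (144*x^6 + 216*x^5 + 81*x^4 - 72*x^3 - 54*x^2 + 9) dx. Term by term:
    ∫_0^1 144*x^6 dx = 144/7;  ∫_0^1 216*x^5 dx = 36;  ∫_0^1 81*x^4 dx = 81/5;
    ∫_0^1 -72*x^3 dx = -18;  ∫_0^1 -54*x^2 dx = -18;  ∫_0^1 9 dx = 9.
  Sum: 144/7 + 36 + 81/5 − 18 − 18 + 9 = 1602/35.
Adding: ||u||_{H^1}^2 = 313/140 + 1602/35 = 6721/140.


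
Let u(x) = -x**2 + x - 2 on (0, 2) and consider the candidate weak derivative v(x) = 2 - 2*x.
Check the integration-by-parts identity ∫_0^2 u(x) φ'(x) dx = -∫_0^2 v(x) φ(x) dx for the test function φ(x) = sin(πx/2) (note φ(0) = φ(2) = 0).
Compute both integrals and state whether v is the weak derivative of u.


LHS = 4/π, RHS = 0. No, v is not the weak derivative of u.

u(x) = -x**2 + x - 2, classical derivative u'(x) = 1 - 2*x.
φ(x) = sin(πx/2), so φ'(x) = π*cos(π*x/2)/2.
Note φ(0) = φ(2) = 0, so the boundary term u·φ vanishes.
LHS = ∫_0^2 u(x) φ'(x) dx = ∫_0^2 (-π*x^2*cos(π*x/2)/2 + π*x*cos(π*x/2)/2 - π*cos(π*x/2)) dx. Term by term:
  ∫_0^2 -π*cos(π*x/2) dx = 0;  ∫_0^2 π*x*cos(π*x/2)/2 dx = -4/π;  ∫_0^2 -π*x^2*cos(π*x/2)/2 dx = 8/π.
Sum: 0 − 4/π + 8/π = 4/π.
So LHS = 4/π.
∫_0^2 v(x) φ(x) dx = ∫_0^2 (-2*x*sin(π*x/2) + 2*sin(π*x/2)) dx. Term by term:
  ∫_0^2 2*sin(π*x/2) dx = 8/π;  ∫_0^2 -2*x*sin(π*x/2) dx = -8/π.
Sum: 8/π − 8/π = 0.
So RHS = -∫_0^2 v(x) φ(x) dx = 0.
LHS − RHS = 4/π ≠ 0, so the identity fails.
(For a valid weak derivative the identity must hold for EVERY test function, in particular this one. The failure shows v is NOT the weak derivative of u.)
Correct weak derivative would be u'(x) = 1 - 2*x.


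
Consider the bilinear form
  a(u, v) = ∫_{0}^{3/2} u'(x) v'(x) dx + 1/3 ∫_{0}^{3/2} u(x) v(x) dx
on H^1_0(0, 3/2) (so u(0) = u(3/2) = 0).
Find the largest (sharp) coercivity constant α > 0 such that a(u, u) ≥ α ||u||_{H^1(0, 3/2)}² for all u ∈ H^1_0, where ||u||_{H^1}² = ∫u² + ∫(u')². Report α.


α = (3 + 4*π^2)/(9 + 4*π^2)

Coercivity of a(·,·) on H^1_0(0, 3/2) means a(u, u) ≥ α ||u||_{H^1}² for every u ∈ H^1_0.
The interval has length L = 3/2, and Poincaré/coercivity depend only on L. Here a(u, u) = ∫(u')² + (1/3)·∫u².
Here 0 < c = 1/3 < 1. The condition a(u,u) ≥ α||u||_{H^1}² reads (1−α)∫(u')² ≥ (α−c)∫u². Any admissible α is ≤ 1 (rapidly oscillating u have ∫u²/∫(u')² → 0), and α = 1 would force 0 ≥ (1−c)∫u², impossible since c < 1; so 1−α > 0. By the sharp Poincaré inequality on H^1_0 of an interval of length L, ∫(u')² ≥ (π/L)²∫u² with equality for the first sine mode sin(π(x−x₀)/L) (x₀ the left endpoint), so the inequality holds for all u iff (1−α)(π/L)² ≥ α − c, i.e. α ≤ ((π/L)² + c)/((π/L)² + 1) = (1 + c(L/π)²)/(1 + (L/π)²). With (π/L)² = 4*π^2/9 and c = 1/3, the largest admissible constant is α = ((π/L)² + c)/((π/L)² + 1).
Simplifying, α = (3 + 4*π^2)/(9 + 4*π^2).


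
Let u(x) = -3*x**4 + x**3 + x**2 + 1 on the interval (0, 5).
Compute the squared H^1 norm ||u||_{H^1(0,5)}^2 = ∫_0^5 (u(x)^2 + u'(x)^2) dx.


||u||_{H^1}^2 = 252348295/84

The H^1 norm (squared) on an interval (0, L) is
  ||u||_{H^1}^2 = ∫_0^L u(x)^2 dx + ∫_0^L u'(x)^2 dx.
Compute u'(x) = -12*x**3 + 3*x**2 + 2*x.
Then u(x)^2 = 9*x**8 - 6*x**7 - 5*x**6 + 2*x**5 - 5*x**4 + 2*x**3 + 2*x**2 + 1 and u'(x)^2 = 144*x**6 - 72*x**5 - 39*x**4 + 12*x**3 + 4*x**2.
Integrate each monomial from 0 to 5 using ∫_0^5 c·x^n dx = c·5^(n+1)/(n+1):
  ∫_0^5 u(x)^2 dx = ∫_0^5 (9*x^8 - 6*x^7 - 5*x^6 + 2*x^5 - 5*x^4 + 2*x^3 + 2*x^2 + 1) dx. Term by term:
    ∫_0^5 9*x^8 dx = 1953125;  ∫_0^5 -6*x^7 dx = -1171875/4;  ∫_0^5 -5*x^6 dx = -390625/7;
    ∫_0^5 2*x^5 dx = 15625/3;  ∫_0^5 -5*x^4 dx = -3125;  ∫_0^5 2*x^3 dx = 625/2;
    ∫_0^5 2*x^2 dx = 250/3;  ∫_0^5 1 dx = 5.
  Sum: 1953125 − 1171875/4 − 390625/7 + 15625/3 − 3125 + 625/2 + 250/3 + 5 = 134974295/84.
  ∫_0^5 u'(x)^2 dx = ∫_0^5 (144*x^6 - 72*x^5 - 39*x^4 + 12*x^3 + 4*x^2) dx. Term by term:
    ∫_0^5 144*x^6 dx = 11250000/7;  ∫_0^5 -72*x^5 dx = -187500;  ∫_0^5 -39*x^4 dx = -24375;
    ∫_0^5 12*x^3 dx = 1875;  ∫_0^5 4*x^2 dx = 500/3.
  Sum: 11250000/7 − 187500 − 24375 + 1875 + 500/3 = 29343500/21.
Adding: ||u||_{H^1}^2 = 134974295/84 + 29343500/21 = 252348295/84.


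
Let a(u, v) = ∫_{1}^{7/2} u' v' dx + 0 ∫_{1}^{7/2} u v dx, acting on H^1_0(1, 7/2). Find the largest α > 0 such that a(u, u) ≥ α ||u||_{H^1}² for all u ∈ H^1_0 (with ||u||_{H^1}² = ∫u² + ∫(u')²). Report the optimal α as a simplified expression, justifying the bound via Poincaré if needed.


α = 4*π^2/(25 + 4*π^2)

Coercivity of a(·,·) on H^1_0(1, 7/2) means a(u, u) ≥ α ||u||_{H^1}² for every u ∈ H^1_0.
The interval has length L = 5/2, and Poincaré/coercivity depend only on L. Here a(u, u) = ∫(u')² + (0)·∫u².
Here c = 0, so a(u,u) = ∫(u')² alone. The condition a(u,u) ≥ α||u||_{H^1}² reads (1−α)∫(u')² ≥ (α−c)∫u². Any admissible α is ≤ 1 (rapidly oscillating u have ∫u²/∫(u')² → 0), and α = 1 would force 0 ≥ (1−c)∫u², impossible since c < 1; so 1−α > 0. By the sharp Poincaré inequality on H^1_0 of an interval of length L, ∫(u')² ≥ (π/L)²∫u² with equality for the first sine mode sin(π(x−x₀)/L) (x₀ the left endpoint), so the inequality holds for all u iff (1−α)(π/L)² ≥ α − c, i.e. α ≤ ((π/L)² + c)/((π/L)² + 1) = (1 + c(L/π)²)/(1 + (L/π)²). (Direct route, valid since c ≤ 0: Poincaré gives c∫u² ≥ c(L/π)²∫(u')², so a(u,u) ≥ (1 + c(L/π)²)∫(u')², while ||u||_{H^1}² ≤ (1 + (L/π)²)∫(u')²; dividing yields the same α.) With (π/L)² = 4*π^2/25 and c = 0, the largest admissible constant is α = ((π/L)² + c)/((π/L)² + 1).
Simplifying, α = 4*π^2/(25 + 4*π^2).


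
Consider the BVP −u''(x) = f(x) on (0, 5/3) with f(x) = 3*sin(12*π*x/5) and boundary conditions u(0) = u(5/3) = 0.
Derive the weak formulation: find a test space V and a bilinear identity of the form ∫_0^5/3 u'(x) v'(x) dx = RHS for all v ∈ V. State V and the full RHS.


V = H^1_0(0, 5/3) (so v(0) = v(5/3) = 0); weak form: ∫_0^5/3 u'v' dx = ∫_0^5/3 (3*sin(12*π*x/5)) v dx for all v ∈ V.

Multiply both sides by a test function v and integrate from 0 to 5/3:
  ∫_0^5/3 −u''(x) v(x) dx = ∫_0^5/3 f(x) v(x) dx.
Integrate the LHS by parts once:
  ∫_0^5/3 −u'' v dx = −[u'(x) v(x)]_0^5/3 + ∫_0^5/3 u'(x) v'(x) dx.
Thus ∫_0^5/3 u'(x) v'(x) dx = ∫_0^5/3 f(x) v(x) dx + [u'(x) v(x)]_0^5/3.
Choose V so that boundary terms are either known or forced to vanish.
u is Dirichlet: u(0) = u(5/3) = 0. Let V = H^1_0(0, 5/3); then v(0) = v(5/3) = 0, and [u' v]_0^5/3 = 0.
Weak formulation: find u (satisfying any essential BC) such that ∫_0^5/3 u'(x) v'(x) dx = ∫_0^5/3 f v dx for all v ∈ V.
Substituting f(x) = 3*sin(12*π*x/5), the right-hand side is ∫_0^5/3 (3*sin(12*π*x/5)) v dx.


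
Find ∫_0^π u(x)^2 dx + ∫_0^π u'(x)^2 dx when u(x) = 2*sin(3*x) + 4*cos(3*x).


||u||_{H^1(0,π)}^2 = 100*π

u'(x) = -12*sin(3*x) + 6*cos(3*x).
Expand u² and (u')² and integrate term by term on (0, π), using: for integers n ≥ 1, ∫_0^π sin²(nx) dx = ∫_0^π cos²(nx) dx = π/2; for n ≠ n', ∫_0^π sin(nx)sin(n'x) dx = ∫_0^π cos(nx)cos(n'x) dx = 0; and by product-to-sum, ∫_0^π sin(nx)cos(n'x) dx = ½∫_0^π [sin((n+n')x) + sin((n−n')x)] dx, which is 0 when n+n' is even and 2n/(n²−n'²) when n+n' is odd (it need not vanish on (0, π)).
  u² squared terms: (2)²·∫sin(3x)² dx = 4·π/2 = 2*π;  (4)²·∫cos(3x)² dx = 16·π/2 = 8*π.
  u² cross terms: 2·(2)·(4)·∫sin(3x)·cos(3x) dx = 16·(0) = 0.
  So ∫_0^π u² dx = 2*π + 8*π + 0 = 10*π.
  (u')² squared terms: (-12)²·∫sin(3x)² dx = 144·π/2 = 72*π;  (6)²·∫cos(3x)² dx = 36·π/2 = 18*π.
  (u')² cross terms: 2·(-12)·(6)·∫sin(3x)·cos(3x) dx = -144·(0) = 0.
  So ∫_0^π (u')² dx = 72*π + 18*π + 0 = 90*π.
||u||_{H^1}^2 = (10*π) + (90*π) = 100*π.


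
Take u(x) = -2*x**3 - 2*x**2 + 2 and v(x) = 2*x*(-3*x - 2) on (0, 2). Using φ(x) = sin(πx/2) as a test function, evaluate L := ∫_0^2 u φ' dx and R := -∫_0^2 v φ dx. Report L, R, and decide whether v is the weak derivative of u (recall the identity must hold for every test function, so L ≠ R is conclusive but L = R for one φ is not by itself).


LHS = -192/π^3 + 64/π, RHS = -192/π^3 + 64/π. Yes, v = u' weakly.

u(x) = -2*x**3 - 2*x**2 + 2, classical derivative u'(x) = -6*x**2 - 4*x.
φ(x) = sin(πx/2), so φ'(x) = π*cos(π*x/2)/2.
Note φ(0) = φ(2) = 0, so the boundary term u·φ vanishes.
LHS = ∫_0^2 u(x) φ'(x) dx = ∫_0^2 (-π*x^3*cos(π*x/2) - π*x^2*cos(π*x/2) + π*cos(π*x/2)) dx. Term by term:
  ∫_0^2 π*cos(π*x/2) dx = 0;  ∫_0^2 -π*x^2*cos(π*x/2) dx = 16/π;  ∫_0^2 -π*x^3*cos(π*x/2) dx = -192/π^3 + 48/π.
Sum: 0 + 16/π + -192/π^3 + 48/π = -192/π^3 + 64/π.
So LHS = -192/π^3 + 64/π.
∫_0^2 v(x) φ(x) dx = ∫_0^2 (-6*x^2*sin(π*x/2) - 4*x*sin(π*x/2)) dx. Term by term:
  ∫_0^2 -6*x^2*sin(π*x/2) dx = -48/π + 192/π^3;  ∫_0^2 -4*x*sin(π*x/2) dx = -16/π.
Sum: -48/π + 192/π^3 − 16/π = -64/π + 192/π^3.
So RHS = -∫_0^2 v(x) φ(x) dx = -192/π^3 + 64/π.
LHS = RHS, so the identity holds for this test φ.
Moreover u is smooth here and v(x) = u'(x) = -6*x**2 - 4*x pointwise, so the identity holds for every test function. Hence v is the weak derivative of u.


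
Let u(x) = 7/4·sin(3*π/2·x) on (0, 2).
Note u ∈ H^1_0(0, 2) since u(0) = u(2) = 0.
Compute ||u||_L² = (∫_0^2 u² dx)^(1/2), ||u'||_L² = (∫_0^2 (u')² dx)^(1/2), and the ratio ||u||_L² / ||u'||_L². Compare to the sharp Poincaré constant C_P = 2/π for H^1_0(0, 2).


||u||_L² / ||u'||_L² = 2/(3*π) < C_P = 2/π.

u(x) = 7/4·sin(3*π/2·x), so u'(x) = 21*π*cos(3*π*x/2)/8.
Writing u(x) = A·sin(kπx/L) with A = 7/4 and k = 3, use ∫_0^L sin²(kπx/L) dx = L/2 and ∫_0^L cos²(kπx/L) dx = L/2.
u² = 49/16·sin²(3*π/2·x) and (u')² = 441*π^2/64·cos²(3*π/2·x), and each of sin², cos² integrates to L/2 = 1 over (0, 2).
∫_0^2 u² dx = 49/16, so ||u||_L² = 7/4.
∫_0^2 (u')² dx = 441*π^2/64, so ||u'||_L² = 21*π/8.
Ratio ||u||_L² / ||u'||_L² = 2/(3*π).
Sharp Poincaré constant on H^1_0(0, 2) is C_P = L/π = 2/π, achieved by sin(π/2·x).
This is the k = 3 harmonic; the ratio L/(kπ) is strictly less than C_P = L/π, consistent with the sharp inequality ||u||_L² ≤ C_P ||u'||_L².


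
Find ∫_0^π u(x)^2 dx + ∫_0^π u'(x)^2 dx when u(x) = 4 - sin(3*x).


||u||_{H^1(0,π)}^2 = -16/3 + 21*π

u'(x) = -3*cos(3*x).
Expand u² and (u')² and integrate term by term on (0, π), using: for integers n ≥ 1, ∫_0^π sin²(nx) dx = ∫_0^π cos²(nx) dx = π/2; for n ≠ n', ∫_0^π sin(nx)sin(n'x) dx = ∫_0^π cos(nx)cos(n'x) dx = 0; and by product-to-sum, ∫_0^π sin(nx)cos(n'x) dx = ½∫_0^π [sin((n+n')x) + sin((n−n')x)] dx, which is 0 when n+n' is even and 2n/(n²−n'²) when n+n' is odd (it need not vanish on (0, π)). For the constant mode: ∫_0^π 1 dx = π, ∫_0^π cos(nx) dx = 0, ∫_0^π sin(nx) dx = (1−(−1)^n)/n.
  u² squared terms: (4)²·∫1 dx = 16·π = 16*π;  (-1)²·∫sin(3x)² dx = 1·π/2 = π/2.
  u² cross terms: 2·(4)·(-1)·∫1·sin(3x) dx = -8·(2/3) = -16/3.
  So ∫_0^π u² dx = 16*π + π/2 − 16/3 = -16/3 + 33*π/2.
  (u')² squared terms: (-3)²·∫cos(3x)² dx = 9·π/2 = 9*π/2.
  So ∫_0^π (u')² dx = 9*π/2.
||u||_{H^1}^2 = (-16/3 + 33*π/2) + (9*π/2) = -16/3 + 21*π.


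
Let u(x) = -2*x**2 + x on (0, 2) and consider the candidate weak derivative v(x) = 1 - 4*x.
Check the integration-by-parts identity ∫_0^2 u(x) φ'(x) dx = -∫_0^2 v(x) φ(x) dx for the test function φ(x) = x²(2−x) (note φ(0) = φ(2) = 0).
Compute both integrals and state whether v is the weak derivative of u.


LHS = 76/15, RHS = 76/15. Yes, v = u' weakly.

u(x) = -2*x**2 + x, classical derivative u'(x) = 1 - 4*x.
φ(x) = x²(2−x), so φ'(x) = x*(4 - 3*x).
Note φ(0) = φ(2) = 0, so the boundary term u·φ vanishes.
LHS = ∫_0^2 u(x) φ'(x) dx = ∫_0^2 (6*x^4 - 11*x^3 + 4*x^2) dx. Term by term:
  ∫_0^2 6*x^4 dx = 192/5;  ∫_0^2 -11*x^3 dx = -44;  ∫_0^2 4*x^2 dx = 32/3.
Sum: 192/5 − 44 + 32/3 = 76/15.
So LHS = 76/15.
∫_0^2 v(x) φ(x) dx = ∫_0^2 (4*x^4 - 9*x^3 + 2*x^2) dx. Term by term:
  ∫_0^2 4*x^4 dx = 128/5;  ∫_0^2 -9*x^3 dx = -36;  ∫_0^2 2*x^2 dx = 16/3.
Sum: 128/5 − 36 + 16/3 = -76/15.
So RHS = -∫_0^2 v(x) φ(x) dx = 76/15.
LHS = RHS, so the identity holds for this test φ.
Moreover u is smooth here and v(x) = u'(x) = 1 - 4*x pointwise, so the identity holds for every test function. Hence v is the weak derivative of u.


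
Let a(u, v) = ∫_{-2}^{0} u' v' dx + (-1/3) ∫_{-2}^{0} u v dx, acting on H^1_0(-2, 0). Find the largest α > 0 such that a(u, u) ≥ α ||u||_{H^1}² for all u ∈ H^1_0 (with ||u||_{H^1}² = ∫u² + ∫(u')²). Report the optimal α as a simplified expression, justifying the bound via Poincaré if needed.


α = (-4/3 + π^2)/(4 + π^2)

Coercivity of a(·,·) on H^1_0(-2, 0) means a(u, u) ≥ α ||u||_{H^1}² for every u ∈ H^1_0.
The interval has length L = 2, and Poincaré/coercivity depend only on L. Here a(u, u) = ∫(u')² + (-1/3)·∫u².
Here c = -1/3 < 0 with |c| < (π/L)² = π^2/4, so coercivity still holds. The condition a(u,u) ≥ α||u||_{H^1}² reads (1−α)∫(u')² ≥ (α−c)∫u². Any admissible α is ≤ 1 (rapidly oscillating u have ∫u²/∫(u')² → 0), and α = 1 would force 0 ≥ (1−c)∫u², impossible since c < 1; so 1−α > 0. By the sharp Poincaré inequality on H^1_0 of an interval of length L, ∫(u')² ≥ (π/L)²∫u² with equality for the first sine mode sin(π(x−x₀)/L) (x₀ the left endpoint), so the inequality holds for all u iff (1−α)(π/L)² ≥ α − c, i.e. α ≤ ((π/L)² + c)/((π/L)² + 1) = (1 + c(L/π)²)/(1 + (L/π)²). (Direct route, valid since c ≤ 0: Poincaré gives c∫u² ≥ c(L/π)²∫(u')², so a(u,u) ≥ (1 + c(L/π)²)∫(u')², while ||u||_{H^1}² ≤ (1 + (L/π)²)∫(u')²; dividing yields the same α.) With (π/L)² = π^2/4 and c = -1/3, the largest admissible constant is α = ((π/L)² + c)/((π/L)² + 1).
Simplifying, α = (-4/3 + π^2)/(4 + π^2).
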